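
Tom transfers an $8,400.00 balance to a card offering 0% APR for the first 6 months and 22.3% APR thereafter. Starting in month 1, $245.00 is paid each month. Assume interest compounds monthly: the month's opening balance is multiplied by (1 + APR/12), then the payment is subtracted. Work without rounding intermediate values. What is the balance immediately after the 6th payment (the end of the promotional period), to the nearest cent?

$6,930.00

Promo months 1–6 at r₀ = 0%/12 = 0; months 7+ at r₁ = 22.3%/12 = 0.0185833.
After month 6 (no interest yet): B = $8,400.00 − 6·$245.00 = $6,930.00.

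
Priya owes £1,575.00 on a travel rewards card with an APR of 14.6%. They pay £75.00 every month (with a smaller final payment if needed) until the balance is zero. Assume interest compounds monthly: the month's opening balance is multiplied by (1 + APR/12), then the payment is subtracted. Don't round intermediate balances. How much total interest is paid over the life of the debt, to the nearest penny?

Monthly rate r = 14.6%/12 = 1.21667% = 0.0121667.
Payoff takes n = ⌈−ln(1 − rB₀/P)/ln(1+r)⌉ = ⌈24.397⌉ = 25 payments; the last is £29.91.
Total paid = 24·£75.00 + £29.91 = £1,829.91.
Total interest = total paid − principal = £1,829.91 − £1,575.00 = £254.91.

£254.91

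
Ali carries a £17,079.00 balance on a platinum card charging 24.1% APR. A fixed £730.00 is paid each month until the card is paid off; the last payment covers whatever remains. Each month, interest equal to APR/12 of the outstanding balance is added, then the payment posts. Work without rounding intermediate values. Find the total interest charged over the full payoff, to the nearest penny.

Monthly rate r = 24.1%/12 = 2.00833% = 0.0200833.
Payoff takes n = ⌈−ln(1 − rB₀/P)/ln(1+r)⌉ = ⌈31.916⌉ = 32 payments; the last is £669.24.
Total paid = 31·£730.00 + £669.24 = £23,299.24.
Total interest = total paid − principal = £23,299.24 − £17,079.00 = £6,220.24.

£6,220.24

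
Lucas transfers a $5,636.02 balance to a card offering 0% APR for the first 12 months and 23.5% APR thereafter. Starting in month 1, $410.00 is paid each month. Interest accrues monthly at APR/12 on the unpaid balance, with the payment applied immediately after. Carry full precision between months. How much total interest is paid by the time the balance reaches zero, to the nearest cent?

$20.29

Promo months 1–12 at r₀ = 0%/12 = 0; months 13+ at r₁ = 23.5%/12 = 0.0195833.
After month 12 (no interest yet): B = $5,636.02 − 12·$410.00 = $716.02.
Then at r₁ with $410.00/mo: n₂ = −ln(1 − r₁·B/P)/ln(1+r₁) ≈ 1.79 → 2 more payments.
Total paid = 13·$410.00 + $326.31 = $5,656.31; interest = $5,656.31 − $5,636.02 = $20.29.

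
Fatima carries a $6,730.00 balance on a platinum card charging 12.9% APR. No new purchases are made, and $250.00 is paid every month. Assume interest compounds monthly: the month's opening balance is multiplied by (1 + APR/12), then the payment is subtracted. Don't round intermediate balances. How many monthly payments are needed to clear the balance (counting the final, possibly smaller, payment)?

32 payments

Monthly rate r = 12.9%/12 = 1.075% = 0.01075.
Recurrence: B ← B·(1+r) − $250.00.
Month 1: interest $72.35; balance after payment $6,552.35.
Month 2: interest $70.44; balance after payment $6,372.79.
Closed form: n = −ln(1 − rB₀/P)/ln(1+r) = −ln(0.71061)/ln(1.01075) ≈ 31.950, so the balance reaches zero during payment 32.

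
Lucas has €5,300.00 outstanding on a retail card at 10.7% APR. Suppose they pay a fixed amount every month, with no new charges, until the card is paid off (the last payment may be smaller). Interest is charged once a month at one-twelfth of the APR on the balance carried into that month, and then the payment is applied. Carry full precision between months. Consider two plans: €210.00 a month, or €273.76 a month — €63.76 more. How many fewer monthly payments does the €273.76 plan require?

Monthly rate r = 10.7%/12 = 0.891667% = 0.00891667.
At €210.00/mo: n = ⌈−ln(1 − rB₀/P)/ln(1+r)⌉ = 29 payments (last €151.19); total interest = total paid − €5,300.00 = €731.19.
At €273.76/mo: 22 payments (last €95.24); total interest €544.20.
Payments saved = 29 − 22 = 7.

7 fewer payments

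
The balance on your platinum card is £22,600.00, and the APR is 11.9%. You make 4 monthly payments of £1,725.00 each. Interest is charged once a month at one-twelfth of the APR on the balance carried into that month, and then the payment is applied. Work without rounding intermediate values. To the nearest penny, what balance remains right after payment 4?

Monthly rate r = 11.9%/12 = 0.991667% = 0.00991667.
Each month: B ← B·(1+r) − £1,725.00.
Month 1: interest £224.12; balance after payment £21,099.12.
Month 2: interest £209.23; balance after payment £19,583.35.
Month 3: interest £194.20; balance after payment £18,052.55.
Month 4: interest £179.02; balance after payment £16,506.57.

£16,506.57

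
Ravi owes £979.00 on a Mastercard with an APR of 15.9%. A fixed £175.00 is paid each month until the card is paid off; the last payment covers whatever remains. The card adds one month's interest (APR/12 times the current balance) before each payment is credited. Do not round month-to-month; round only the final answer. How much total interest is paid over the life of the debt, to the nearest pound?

£45

Monthly rate r = 15.9%/12 = 1.325% = 0.01325.
Payoff takes n = ⌈−ln(1 − rB₀/P)/ln(1+r)⌉ = ⌈5.851⌉ = 6 payments; the last is £149.05.
Total paid = 5·£175.00 + £149.05 = £1,024.05.
Total interest = total paid − principal = £1,024.05 − £979.00 = £45.05.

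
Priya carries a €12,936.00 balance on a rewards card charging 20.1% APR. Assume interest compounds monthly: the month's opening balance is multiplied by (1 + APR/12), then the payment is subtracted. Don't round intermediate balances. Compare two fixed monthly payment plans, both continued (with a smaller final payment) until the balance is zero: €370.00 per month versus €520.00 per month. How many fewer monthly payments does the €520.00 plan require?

Monthly rate r = 20.1%/12 = 1.675% = 0.01675.
At €370.00/mo: n = ⌈−ln(1 − rB₀/P)/ln(1+r)⌉ = 54 payments (last €12.70); total interest = total paid − €12,936.00 = €6,686.70.
At €520.00/mo: 33 payments (last €235.02); total interest €3,939.02.
Payments saved = 54 − 33 = 21.

21 fewer payments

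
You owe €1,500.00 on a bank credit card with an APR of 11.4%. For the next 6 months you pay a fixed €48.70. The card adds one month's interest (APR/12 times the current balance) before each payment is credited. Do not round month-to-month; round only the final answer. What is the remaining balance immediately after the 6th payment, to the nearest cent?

€1,288.33

Monthly rate r = 11.4%/12 = 0.95% = 0.0095.
Each month: B ← B·(1+r) − €48.70.
Month 1: interest €14.25; balance after payment €1,465.55.
Month 2: interest €13.92; balance after payment €1,430.77.
Month 3: interest €13.59; balance after payment €1,395.67.
Month 4: interest €13.26; balance after payment €1,360.22.
Month 5: interest €12.92; balance after payment €1,324.45.
Month 6: interest €12.58; balance after payment €1,288.33.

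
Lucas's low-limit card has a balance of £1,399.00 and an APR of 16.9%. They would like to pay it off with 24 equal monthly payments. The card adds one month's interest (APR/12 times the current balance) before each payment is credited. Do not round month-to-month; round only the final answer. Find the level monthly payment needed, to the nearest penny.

Monthly rate r = 16.9%/12 = 1.40833% = 0.0140833.
Level-payment amortization: P = B₀·r / (1 − (1+r)^(−n)) = 1399.00·0.0140833 / (1 − 1.01408^(−24)).
Denominator 1 − (1+r)^(−24) = 0.285121034.
P = 19.7026 / 0.285121034 ≈ 69.10.

£69.10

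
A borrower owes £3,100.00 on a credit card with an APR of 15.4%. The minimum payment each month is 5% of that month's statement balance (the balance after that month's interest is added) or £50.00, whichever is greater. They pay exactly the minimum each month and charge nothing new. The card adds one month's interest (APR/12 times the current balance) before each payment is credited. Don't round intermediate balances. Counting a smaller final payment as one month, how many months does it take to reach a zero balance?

Monthly rate r = 15.4%/12 = 1.28333% = 0.0128333.
While 5% of the post-interest balance exceeds £50.00, each month B ← (B·(1+r))·(1 − 0.05), i.e. B shrinks by the factor (1+r)·0.95 = 0.96219.
This holds for months 1–30. Entering month 31 the balance is £975.46; 5% of the post-interest balance is now below £50.00, so the flat £50.00 minimum applies from here.
From month 31 a fixed £50.00 at rate r clears £975.46 in 23 more payments. Total: 30 + 23 = 53 months.

53 months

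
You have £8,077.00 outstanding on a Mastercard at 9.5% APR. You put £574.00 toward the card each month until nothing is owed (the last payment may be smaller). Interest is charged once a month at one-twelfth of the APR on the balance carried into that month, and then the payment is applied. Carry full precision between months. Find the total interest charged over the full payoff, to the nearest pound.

£520

Monthly rate r = 9.5%/12 = 0.791667% = 0.00791667.
Payoff takes n = ⌈−ln(1 − rB₀/P)/ln(1+r)⌉ = ⌈14.978⌉ = 15 payments; the last is £561.26.
Total paid = 14·£574.00 + £561.26 = £8,597.26.
Total interest = total paid − principal = £8,597.26 − £8,077.00 = £520.26.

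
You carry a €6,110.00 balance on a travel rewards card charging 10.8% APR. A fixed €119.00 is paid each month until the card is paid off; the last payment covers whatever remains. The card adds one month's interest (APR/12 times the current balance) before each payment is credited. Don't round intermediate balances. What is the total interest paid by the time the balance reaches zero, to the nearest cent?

Monthly rate r = 10.8%/12 = 0.9% = 0.009.
Payoff takes n = ⌈−ln(1 − rB₀/P)/ln(1+r)⌉ = ⌈69.208⌉ = 70 payments; the last is €24.82.
Total paid = 69·€119.00 + €24.82 = €8,235.82.
Total interest = total paid − principal = €8,235.82 − €6,110.00 = €2,125.82.

€2,125.82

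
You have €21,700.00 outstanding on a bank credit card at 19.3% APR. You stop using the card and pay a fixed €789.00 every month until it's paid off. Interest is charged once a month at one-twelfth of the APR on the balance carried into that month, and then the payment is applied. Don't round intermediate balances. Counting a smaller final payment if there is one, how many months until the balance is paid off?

Monthly rate r = 19.3%/12 = 1.60833% = 0.0160833.
Recurrence: B ← B·(1+r) − €789.00.
Month 1: interest €349.01; balance after payment €21,260.01.
Month 2: interest €341.93; balance after payment €20,812.94.
Closed form: n = −ln(1 − rB₀/P)/ln(1+r) = −ln(0.55766)/ln(1.01608) ≈ 36.603, so the balance reaches zero during payment 37.

37 payments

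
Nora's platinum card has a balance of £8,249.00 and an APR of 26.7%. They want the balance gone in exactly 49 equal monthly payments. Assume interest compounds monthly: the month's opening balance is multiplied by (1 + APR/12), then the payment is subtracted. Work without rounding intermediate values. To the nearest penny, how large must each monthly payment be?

Monthly rate r = 26.7%/12 = 2.225% = 0.02225.
Level-payment amortization: P = B₀·r / (1 − (1+r)^(−n)) = 8249.00·0.02225 / (1 − 1.02225^(−49)).
Denominator 1 − (1+r)^(−49) = 0.659825968.
P = 183.54 / 0.659825968 ≈ 278.16.

£278.16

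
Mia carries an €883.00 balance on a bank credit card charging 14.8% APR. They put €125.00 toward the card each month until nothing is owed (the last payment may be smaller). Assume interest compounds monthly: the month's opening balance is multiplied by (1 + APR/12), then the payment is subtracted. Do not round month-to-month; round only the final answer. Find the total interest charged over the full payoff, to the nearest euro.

Monthly rate r = 14.8%/12 = 1.23333% = 0.0123333.
Payoff takes n = ⌈−ln(1 − rB₀/P)/ln(1+r)⌉ = ⌈7.436⌉ = 8 payments; the last is €54.73.
Total paid = 7·€125.00 + €54.73 = €929.73.
Total interest = total paid − principal = €929.73 − €883.00 = €46.73.

€47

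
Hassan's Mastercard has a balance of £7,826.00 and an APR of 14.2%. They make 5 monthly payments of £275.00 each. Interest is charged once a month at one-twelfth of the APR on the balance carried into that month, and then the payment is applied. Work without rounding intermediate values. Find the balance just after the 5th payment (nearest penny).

Monthly rate r = 14.2%/12 = 1.18333% = 0.0118333.
Each month: B ← B·(1+r) − £275.00.
Month 1: interest £92.61; balance after payment £7,643.61.
Month 2: interest £90.45; balance after payment £7,459.06.
Month 3: interest £88.27; balance after payment £7,272.32.
Month 4: interest £86.06; balance after payment £7,083.38.
Month 5: interest £83.82; balance after payment £6,892.20.

£6,892.20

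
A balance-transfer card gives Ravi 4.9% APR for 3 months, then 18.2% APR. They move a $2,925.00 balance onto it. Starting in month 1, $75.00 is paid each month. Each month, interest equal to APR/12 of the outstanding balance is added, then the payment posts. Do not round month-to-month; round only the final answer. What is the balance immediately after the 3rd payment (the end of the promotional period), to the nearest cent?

$2,735.06

Promo months 1–3 at r₀ = 4.9%/12 = 0.00408333; months 4+ at r₁ = 18.2%/12 = 0.0151667.
After month 3: iterate B ← B·(1+r₀) − $75.00 for 3 months → $2,735.06.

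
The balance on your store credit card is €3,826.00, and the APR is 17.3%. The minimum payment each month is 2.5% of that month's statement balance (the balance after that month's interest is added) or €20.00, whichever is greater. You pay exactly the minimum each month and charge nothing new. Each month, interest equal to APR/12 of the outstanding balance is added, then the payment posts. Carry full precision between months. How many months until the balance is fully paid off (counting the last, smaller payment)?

Monthly rate r = 17.3%/12 = 1.44167% = 0.0144167.
While 2.5% of the post-interest balance exceeds €20.00, each month B ← (B·(1+r))·(1 − 0.025), i.e. B shrinks by the factor (1+r)·0.975 = 0.98906.
This holds for months 1–144. Entering month 145 the balance is €784.45; 2.5% of the post-interest balance is now below €20.00, so the flat €20.00 minimum applies from here.
From month 145 a fixed €20.00 at rate r clears €784.45 in 59 more payments. Total: 144 + 59 = 203 months.

203 months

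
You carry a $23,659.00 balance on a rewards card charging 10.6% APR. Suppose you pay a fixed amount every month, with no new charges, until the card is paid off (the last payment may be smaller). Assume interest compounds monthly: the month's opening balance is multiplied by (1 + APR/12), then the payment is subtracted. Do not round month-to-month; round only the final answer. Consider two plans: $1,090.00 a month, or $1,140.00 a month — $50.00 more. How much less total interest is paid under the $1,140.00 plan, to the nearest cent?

$132.13

Monthly rate r = 10.6%/12 = 0.883333% = 0.00883333.
At $1,090.00/mo: n = ⌈−ln(1 − rB₀/P)/ln(1+r)⌉ = 25 payments (last $222.93); total interest = total paid − $23,659.00 = $2,723.93.
At $1,140.00/mo: 24 payments (last $30.80); total interest $2,591.80.
Interest saved = $2,723.93 − $2,591.80 = $132.13.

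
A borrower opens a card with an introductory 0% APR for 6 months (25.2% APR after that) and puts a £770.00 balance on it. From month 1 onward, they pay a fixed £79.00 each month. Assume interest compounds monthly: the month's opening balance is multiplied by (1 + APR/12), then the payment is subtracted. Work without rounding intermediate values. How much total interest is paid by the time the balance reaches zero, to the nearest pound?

Promo months 1–6 at r₀ = 0%/12 = 0; months 7+ at r₁ = 25.2%/12 = 0.021.
After month 6 (no interest yet): B = £770.00 − 6·£79.00 = £296.00.
Then at r₁ with £79.00/mo: n₂ = −ln(1 − r₁·B/P)/ln(1+r₁) ≈ 3.94 → 4 more payments.
Total paid = 9·£79.00 + £74.56 = £785.56; interest = £785.56 − £770.00 = £15.56.

£16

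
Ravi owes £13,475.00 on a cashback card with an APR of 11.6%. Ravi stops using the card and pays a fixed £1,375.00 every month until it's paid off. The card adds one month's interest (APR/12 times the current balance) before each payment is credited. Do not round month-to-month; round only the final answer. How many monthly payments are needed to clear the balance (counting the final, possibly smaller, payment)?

Monthly rate r = 11.6%/12 = 0.966667% = 0.00966667.
Recurrence: B ← B·(1+r) − £1,375.00.
Month 1: interest £130.26; balance after payment £12,230.26.
Month 2: interest £118.23; balance after payment £10,973.48.
Closed form: n = −ln(1 − rB₀/P)/ln(1+r) = −ln(0.90527)/ln(1.00967) ≈ 10.345, so the balance reaches zero during payment 11.

11 months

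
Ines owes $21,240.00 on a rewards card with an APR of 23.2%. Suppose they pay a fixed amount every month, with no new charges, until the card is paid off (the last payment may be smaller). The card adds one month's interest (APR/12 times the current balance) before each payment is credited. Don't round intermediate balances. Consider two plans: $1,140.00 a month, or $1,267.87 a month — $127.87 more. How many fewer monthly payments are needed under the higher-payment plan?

Monthly rate r = 23.2%/12 = 1.93333% = 0.0193333.
At $1,140.00/mo: n = ⌈−ln(1 − rB₀/P)/ln(1+r)⌉ = 24 payments (last $371.10); total interest = total paid − $21,240.00 = $5,351.10.
At $1,267.87/mo: 21 payments (last $559.89); total interest $4,677.29.
Payments saved = 24 − 21 = 3.

3 fewer payments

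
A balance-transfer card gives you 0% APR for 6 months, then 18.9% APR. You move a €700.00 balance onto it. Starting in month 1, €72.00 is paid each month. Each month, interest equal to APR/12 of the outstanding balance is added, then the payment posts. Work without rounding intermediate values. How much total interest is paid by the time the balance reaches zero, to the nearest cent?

Promo months 1–6 at r₀ = 0%/12 = 0; months 7+ at r₁ = 18.9%/12 = 0.01575.
After month 6 (no interest yet): B = €700.00 − 6·€72.00 = €268.00.
Then at r₁ with €72.00/mo: n₂ = −ln(1 − r₁·B/P)/ln(1+r₁) ≈ 3.87 → 4 more payments.
Total paid = 9·€72.00 + €62.41 = €710.41; interest = €710.41 − €700.00 = €10.41.

€10.41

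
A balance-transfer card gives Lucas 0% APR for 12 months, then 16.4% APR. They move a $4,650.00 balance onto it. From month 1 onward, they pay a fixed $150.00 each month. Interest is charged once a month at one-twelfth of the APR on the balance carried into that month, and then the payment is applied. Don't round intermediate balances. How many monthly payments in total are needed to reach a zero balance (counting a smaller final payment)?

35 payments

Promo months 1–12 at r₀ = 0%/12 = 0; months 13+ at r₁ = 16.4%/12 = 0.0136667.
After month 12 (no interest yet): B = $4,650.00 − 12·$150.00 = $2,850.00.
Then at r₁ with $150.00/mo: n₂ = −ln(1 − r₁·B/P)/ln(1+r₁) ≈ 22.15 → 23 more payments.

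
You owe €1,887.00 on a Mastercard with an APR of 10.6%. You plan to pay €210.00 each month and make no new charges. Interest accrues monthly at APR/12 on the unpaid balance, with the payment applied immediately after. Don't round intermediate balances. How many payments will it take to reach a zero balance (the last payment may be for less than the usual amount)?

10 payments

Monthly rate r = 10.6%/12 = 0.883333% = 0.00883333.
Recurrence: B ← B·(1+r) − €210.00.
Month 1: interest €16.67; balance after payment €1,693.67.
Month 2: interest €14.96; balance after payment €1,498.63.
Closed form: n = −ln(1 − rB₀/P)/ln(1+r) = −ln(0.92063)/ln(1.00883) ≈ 9.404, so the balance reaches zero during payment 10.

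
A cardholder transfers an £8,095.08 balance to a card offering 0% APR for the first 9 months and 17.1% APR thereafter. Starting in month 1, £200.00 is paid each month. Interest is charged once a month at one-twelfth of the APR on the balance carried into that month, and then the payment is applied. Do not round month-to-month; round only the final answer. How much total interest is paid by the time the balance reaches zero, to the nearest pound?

£2,117

Promo months 1–9 at r₀ = 0%/12 = 0; months 10+ at r₁ = 17.1%/12 = 0.01425.
After month 9 (no interest yet): B = £8,095.08 − 9·£200.00 = £6,295.08.
Then at r₁ with £200.00/mo: n₂ = −ln(1 − r₁·B/P)/ln(1+r₁) ≈ 42.06 → 43 more payments.
Total paid = 51·£200.00 + £12.55 = £10,212.55; interest = £10,212.55 − £8,095.08 = £2,117.47.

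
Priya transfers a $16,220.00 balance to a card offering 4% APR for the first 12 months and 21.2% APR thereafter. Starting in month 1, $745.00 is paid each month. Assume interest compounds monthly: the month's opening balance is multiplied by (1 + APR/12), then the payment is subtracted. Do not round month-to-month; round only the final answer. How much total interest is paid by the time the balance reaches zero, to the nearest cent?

Promo months 1–12 at r₀ = 4%/12 = 0.00333333; months 13+ at r₁ = 21.2%/12 = 0.0176667.
After month 12: iterate B ← B·(1+r₀) − $745.00 for 12 months → $7,775.09.
Then at r₁ with $745.00/mo: n₂ = −ln(1 − r₁·B/P)/ln(1+r₁) ≈ 11.64 → 12 more payments.
Total paid = 23·$745.00 + $476.47 = $17,611.47; interest = $17,611.47 − $16,220.00 = $1,391.47.

$1,391.47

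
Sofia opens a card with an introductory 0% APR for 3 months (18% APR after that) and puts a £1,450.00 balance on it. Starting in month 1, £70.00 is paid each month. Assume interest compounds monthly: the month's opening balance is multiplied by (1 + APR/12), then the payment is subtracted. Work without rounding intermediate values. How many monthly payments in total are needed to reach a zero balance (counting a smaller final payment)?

24 payments

Promo months 1–3 at r₀ = 0%/12 = 0; months 4+ at r₁ = 18%/12 = 0.015.
After month 3 (no interest yet): B = £1,450.00 − 3·£70.00 = £1,240.00.
Then at r₁ with £70.00/mo: n₂ = −ln(1 − r₁·B/P)/ln(1+r₁) ≈ 20.74 → 21 more payments.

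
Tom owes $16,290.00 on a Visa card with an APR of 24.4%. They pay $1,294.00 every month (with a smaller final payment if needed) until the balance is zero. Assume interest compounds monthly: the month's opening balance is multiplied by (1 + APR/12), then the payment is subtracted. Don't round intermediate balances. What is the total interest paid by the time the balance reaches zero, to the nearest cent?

Monthly rate r = 24.4%/12 = 2.03333% = 0.0203333.
Payoff takes n = ⌈−ln(1 − rB₀/P)/ln(1+r)⌉ = ⌈14.689⌉ = 15 payments; the last is $894.26.
Total paid = 14·$1,294.00 + $894.26 = $19,010.26.
Total interest = total paid − principal = $19,010.26 − $16,290.00 = $2,720.26.

$2,720.26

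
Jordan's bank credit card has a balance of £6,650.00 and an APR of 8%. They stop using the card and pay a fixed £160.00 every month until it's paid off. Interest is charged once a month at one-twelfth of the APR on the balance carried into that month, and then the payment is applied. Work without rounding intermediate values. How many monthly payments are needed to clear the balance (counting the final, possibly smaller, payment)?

Monthly rate r = 8%/12 = 0.666667% = 0.00666667.
Recurrence: B ← B·(1+r) − £160.00.
Month 1: interest £44.33; balance after payment £6,534.33.
Month 2: interest £43.56; balance after payment £6,417.90.
Closed form: n = −ln(1 − rB₀/P)/ln(1+r) = −ln(0.72292)/ln(1.00667) ≈ 48.831, so the balance reaches zero during payment 49.

49 months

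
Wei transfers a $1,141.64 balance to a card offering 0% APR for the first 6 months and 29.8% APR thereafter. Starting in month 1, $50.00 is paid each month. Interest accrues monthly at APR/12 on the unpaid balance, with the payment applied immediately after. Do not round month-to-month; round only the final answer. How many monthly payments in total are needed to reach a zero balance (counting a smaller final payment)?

29 payments

Promo months 1–6 at r₀ = 0%/12 = 0; months 7+ at r₁ = 29.8%/12 = 0.0248333.
After month 6 (no interest yet): B = $1,141.64 − 6·$50.00 = $841.64.
Then at r₁ with $50.00/mo: n₂ = −ln(1 − r₁·B/P)/ln(1+r₁) ≈ 22.07 → 23 more payments.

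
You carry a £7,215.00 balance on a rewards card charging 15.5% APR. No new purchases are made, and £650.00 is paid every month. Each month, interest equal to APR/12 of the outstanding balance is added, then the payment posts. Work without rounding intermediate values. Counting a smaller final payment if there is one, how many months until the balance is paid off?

Monthly rate r = 15.5%/12 = 1.29167% = 0.0129167.
Recurrence: B ← B·(1+r) − £650.00.
Month 1: interest £93.19; balance after payment £6,658.19.
Month 2: interest £86.00; balance after payment £6,094.20.
Closed form: n = −ln(1 − rB₀/P)/ln(1+r) = −ln(0.85662)/ln(1.01292) ≈ 12.058, so the balance reaches zero during payment 13.

13 months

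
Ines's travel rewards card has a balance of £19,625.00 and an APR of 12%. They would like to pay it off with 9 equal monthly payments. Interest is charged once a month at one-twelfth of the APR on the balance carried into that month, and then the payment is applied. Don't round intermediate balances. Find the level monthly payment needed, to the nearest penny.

Monthly rate r = 12%/12 = 1% = 0.01.
Level-payment amortization: P = B₀·r / (1 − (1+r)^(−n)) = 19625.00·0.01 / (1 − 1.01^(−9)).
Denominator 1 − (1+r)^(−9) = 0.0856601758.
P = 196.25 / 0.0856601758 ≈ 2291.03.

£2,291.03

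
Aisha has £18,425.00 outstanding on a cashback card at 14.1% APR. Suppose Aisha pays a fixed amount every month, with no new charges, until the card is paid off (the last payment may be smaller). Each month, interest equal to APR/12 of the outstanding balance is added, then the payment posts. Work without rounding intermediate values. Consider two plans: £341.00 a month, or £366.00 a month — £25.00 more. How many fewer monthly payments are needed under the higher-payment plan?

10 fewer payments

Monthly rate r = 14.1%/12 = 1.175% = 0.01175.
At £341.00/mo: n = ⌈−ln(1 − rB₀/P)/ln(1+r)⌉ = 87 payments (last £85.53); total interest = total paid − £18,425.00 = £10,986.53.
At £366.00/mo: 77 payments (last £235.50); total interest £9,626.50.
Payments saved = 87 − 77 = 10.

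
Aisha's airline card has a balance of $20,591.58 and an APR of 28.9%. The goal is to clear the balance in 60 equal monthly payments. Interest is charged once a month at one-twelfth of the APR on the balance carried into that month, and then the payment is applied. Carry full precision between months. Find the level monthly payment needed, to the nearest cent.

Monthly rate r = 28.9%/12 = 2.40833% = 0.0240833.
Level-payment amortization: P = B₀·r / (1 − (1+r)^(−n)) = 20591.58·0.0240833 / (1 − 1.02408^(−60)).
Denominator 1 − (1+r)^(−60) = 0.760181816.
P = 495.914 / 0.760181816 ≈ 652.36.

$652.36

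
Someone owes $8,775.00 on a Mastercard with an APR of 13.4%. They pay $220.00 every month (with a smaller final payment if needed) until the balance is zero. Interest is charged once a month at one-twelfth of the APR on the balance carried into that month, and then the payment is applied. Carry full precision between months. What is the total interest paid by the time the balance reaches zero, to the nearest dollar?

Monthly rate r = 13.4%/12 = 1.11667% = 0.0111667.
Payoff takes n = ⌈−ln(1 − rB₀/P)/ln(1+r)⌉ = ⌈53.086⌉ = 54 payments; the last is $18.93.
Total paid = 53·$220.00 + $18.93 = $11,678.93.
Total interest = total paid − principal = $11,678.93 − $8,775.00 = $2,903.93.

$2,904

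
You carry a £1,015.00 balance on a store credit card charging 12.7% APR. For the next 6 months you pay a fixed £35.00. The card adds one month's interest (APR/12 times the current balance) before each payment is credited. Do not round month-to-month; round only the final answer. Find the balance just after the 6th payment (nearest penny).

£865.55

Monthly rate r = 12.7%/12 = 1.05833% = 0.0105833.
Each month: B ← B·(1+r) − £35.00.
Month 1: interest £10.74; balance after payment £990.74.
Month 2: interest £10.49; balance after payment £966.23.
Month 3: interest £10.23; balance after payment £941.45.
Month 4: interest £9.96; balance after payment £916.42.
Month 5: interest £9.70; balance after payment £891.12.
Month 6: interest £9.43; balance after payment £865.55.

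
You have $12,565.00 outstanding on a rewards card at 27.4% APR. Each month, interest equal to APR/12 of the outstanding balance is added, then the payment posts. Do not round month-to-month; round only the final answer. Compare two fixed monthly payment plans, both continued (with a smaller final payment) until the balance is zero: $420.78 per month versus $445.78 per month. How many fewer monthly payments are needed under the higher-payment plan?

Monthly rate r = 27.4%/12 = 2.28333% = 0.0228333.
At $420.78/mo: n = ⌈−ln(1 − rB₀/P)/ln(1+r)⌉ = 51 payments (last $305.58); total interest = total paid − $12,565.00 = $8,779.58.
At $445.78/mo: 46 payments (last $311.79); total interest $7,806.89.
Payments saved = 51 − 46 = 5.

5 fewer payments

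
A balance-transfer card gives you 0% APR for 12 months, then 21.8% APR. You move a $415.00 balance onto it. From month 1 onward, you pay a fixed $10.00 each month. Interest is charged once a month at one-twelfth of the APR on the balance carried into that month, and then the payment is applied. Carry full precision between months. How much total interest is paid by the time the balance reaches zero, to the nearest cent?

$131.43

Promo months 1–12 at r₀ = 0%/12 = 0; months 13+ at r₁ = 21.8%/12 = 0.0181667.
After month 12 (no interest yet): B = $415.00 − 12·$10.00 = $295.00.
Then at r₁ with $10.00/mo: n₂ = −ln(1 − r₁·B/P)/ln(1+r₁) ≈ 42.64 → 43 more payments.
Total paid = 54·$10.00 + $6.43 = $546.43; interest = $546.43 − $415.00 = $131.43.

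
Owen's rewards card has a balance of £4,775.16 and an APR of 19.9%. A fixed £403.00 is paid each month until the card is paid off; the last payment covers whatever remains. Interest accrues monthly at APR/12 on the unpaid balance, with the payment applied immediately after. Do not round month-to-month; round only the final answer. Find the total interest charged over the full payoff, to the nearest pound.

Monthly rate r = 19.9%/12 = 1.65833% = 0.0165833.
Payoff takes n = ⌈−ln(1 − rB₀/P)/ln(1+r)⌉ = ⌈13.301⌉ = 14 payments; the last is £122.19.
Total paid = 13·£403.00 + £122.19 = £5,361.19.
Total interest = total paid − principal = £5,361.19 − £4,775.16 = £586.03.

£586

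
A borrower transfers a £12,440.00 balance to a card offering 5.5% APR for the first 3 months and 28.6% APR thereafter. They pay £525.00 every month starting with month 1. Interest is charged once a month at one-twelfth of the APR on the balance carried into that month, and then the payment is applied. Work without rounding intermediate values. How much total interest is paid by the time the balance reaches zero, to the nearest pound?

Promo months 1–3 at r₀ = 5.5%/12 = 0.00458333; months 4+ at r₁ = 28.6%/12 = 0.0238333.
After month 3: iterate B ← B·(1+r₀) − £525.00 for 3 months → £11,029.61.
Then at r₁ with £525.00/mo: n₂ = −ln(1 − r₁·B/P)/ln(1+r₁) ≈ 29.49 → 30 more payments.
Total paid = 32·£525.00 + £258.04 = £17,058.04; interest = £17,058.04 − £12,440.00 = £4,618.04.

£4,618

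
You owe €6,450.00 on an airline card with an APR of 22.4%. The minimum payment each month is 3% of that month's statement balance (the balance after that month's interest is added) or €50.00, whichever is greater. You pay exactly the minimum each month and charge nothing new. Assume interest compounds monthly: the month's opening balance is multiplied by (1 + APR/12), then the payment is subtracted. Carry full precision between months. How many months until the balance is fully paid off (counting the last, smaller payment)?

Monthly rate r = 22.4%/12 = 1.86667% = 0.0186667.
While 3% of the post-interest balance exceeds €50.00, each month B ← (B·(1+r))·(1 − 0.03), i.e. B shrinks by the factor (1+r)·0.97 = 0.98811.
This holds for months 1–115. Entering month 116 the balance is €1,629.30; 3% of the post-interest balance is now below €50.00, so the flat €50.00 minimum applies from here.
From month 116 a fixed €50.00 at rate r clears €1,629.30 in 51 more payments. Total: 115 + 51 = 166 months.

166 months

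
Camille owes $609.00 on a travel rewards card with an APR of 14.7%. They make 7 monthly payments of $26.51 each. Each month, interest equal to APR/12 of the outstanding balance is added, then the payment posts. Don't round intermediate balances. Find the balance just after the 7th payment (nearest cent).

Monthly rate r = 14.7%/12 = 1.225% = 0.01225.
Each month: B ← B·(1+r) − $26.51.
Month 1: interest $7.46; balance after payment $589.95.
Month 2: interest $7.23; balance after payment $570.67.
Month 3: interest $6.99; balance after payment $551.15.
Month 4: interest $6.75; balance after payment $531.39.
Month 5: interest $6.51; balance after payment $511.39.
Month 6: interest $6.26; balance after payment $491.14.
Month 7: interest $6.02; balance after payment $470.65.

$470.65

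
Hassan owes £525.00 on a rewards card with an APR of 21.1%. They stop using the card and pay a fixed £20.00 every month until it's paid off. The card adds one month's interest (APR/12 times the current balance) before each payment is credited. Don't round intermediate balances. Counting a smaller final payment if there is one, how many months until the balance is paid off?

36 payments

Monthly rate r = 21.1%/12 = 1.75833% = 0.0175833.
Recurrence: B ← B·(1+r) − £20.00.
Month 1: interest £9.23; balance after payment £514.23.
Month 2: interest £9.04; balance after payment £503.27.
Closed form: n = −ln(1 − rB₀/P)/ln(1+r) = −ln(0.53844)/ln(1.01758) ≈ 35.517, so the balance reaches zero during payment 36.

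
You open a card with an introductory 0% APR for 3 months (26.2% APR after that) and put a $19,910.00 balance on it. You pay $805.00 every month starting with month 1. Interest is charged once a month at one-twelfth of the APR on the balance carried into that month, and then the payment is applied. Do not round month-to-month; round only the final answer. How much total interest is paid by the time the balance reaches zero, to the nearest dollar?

$6,487

Promo months 1–3 at r₀ = 0%/12 = 0; months 4+ at r₁ = 26.2%/12 = 0.0218333.
After month 3 (no interest yet): B = $19,910.00 − 3·$805.00 = $17,495.00.
Then at r₁ with $805.00/mo: n₂ = −ln(1 − r₁·B/P)/ln(1+r₁) ≈ 29.79 → 30 more payments.
Total paid = 32·$805.00 + $637.12 = $26,397.12; interest = $26,397.12 − $19,910.00 = $6,487.12.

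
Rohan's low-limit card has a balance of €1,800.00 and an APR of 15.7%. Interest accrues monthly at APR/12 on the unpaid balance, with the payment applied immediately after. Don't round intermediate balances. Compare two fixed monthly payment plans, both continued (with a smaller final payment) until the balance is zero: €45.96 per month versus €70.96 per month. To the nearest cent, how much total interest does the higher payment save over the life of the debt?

Monthly rate r = 15.7%/12 = 1.30833% = 0.0130833.
At €45.96/mo: n = ⌈−ln(1 − rB₀/P)/ln(1+r)⌉ = 56 payments (last €11.89); total interest = total paid − €1,800.00 = €739.69.
At €70.96/mo: 32 payments (last €1.81); total interest €401.57.
Interest saved = €739.69 − €401.57 = €338.12.

€338.12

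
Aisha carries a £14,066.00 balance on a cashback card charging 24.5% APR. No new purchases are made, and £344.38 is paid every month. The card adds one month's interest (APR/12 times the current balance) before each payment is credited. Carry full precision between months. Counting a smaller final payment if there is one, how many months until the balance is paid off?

Monthly rate r = 24.5%/12 = 2.04167% = 0.0204167.
Recurrence: B ← B·(1+r) − £344.38.
Month 1: interest £287.18; balance after payment £14,008.80.
Month 2: interest £286.01; balance after payment £13,950.43.
Closed form: n = −ln(1 − rB₀/P)/ln(1+r) = −ln(0.16609)/ln(1.02042) ≈ 88.823, so the balance reaches zero during payment 89.

89 payments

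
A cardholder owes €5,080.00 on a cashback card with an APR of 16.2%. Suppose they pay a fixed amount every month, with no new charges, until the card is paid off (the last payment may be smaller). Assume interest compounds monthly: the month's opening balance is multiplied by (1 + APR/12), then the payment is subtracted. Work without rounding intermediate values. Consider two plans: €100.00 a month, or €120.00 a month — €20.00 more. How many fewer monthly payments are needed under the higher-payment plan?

Monthly rate r = 16.2%/12 = 1.35% = 0.0135.
At €100.00/mo: n = ⌈−ln(1 − rB₀/P)/ln(1+r)⌉ = 87 payments (last €33.65); total interest = total paid − €5,080.00 = €3,553.65.
At €120.00/mo: 64 payments (last €23.88); total interest €2,503.88.
Payments saved = 87 − 64 = 23.

23 fewer payments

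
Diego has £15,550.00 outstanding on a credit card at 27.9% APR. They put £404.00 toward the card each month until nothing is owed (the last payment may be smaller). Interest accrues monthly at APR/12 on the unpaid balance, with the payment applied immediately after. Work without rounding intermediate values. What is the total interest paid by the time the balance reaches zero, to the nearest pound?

Monthly rate r = 27.9%/12 = 2.325% = 0.02325.
Payoff takes n = ⌈−ln(1 − rB₀/P)/ln(1+r)⌉ = ⌈98.016⌉ = 99 payments; the last is £6.71.
Total paid = 98·£404.00 + £6.71 = £39,598.71.
Total interest = total paid − principal = £39,598.71 − £15,550.00 = £24,048.71.

£24,049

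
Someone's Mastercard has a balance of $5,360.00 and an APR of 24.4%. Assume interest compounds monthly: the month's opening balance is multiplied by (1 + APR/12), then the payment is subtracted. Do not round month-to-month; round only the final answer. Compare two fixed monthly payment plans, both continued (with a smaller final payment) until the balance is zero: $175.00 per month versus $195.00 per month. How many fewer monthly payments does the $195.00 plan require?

8 fewer payments

Monthly rate r = 24.4%/12 = 2.03333% = 0.0203333.
At $175.00/mo: n = ⌈−ln(1 − rB₀/P)/ln(1+r)⌉ = 49 payments (last $76.24); total interest = total paid − $5,360.00 = $3,116.24.
At $195.00/mo: 41 payments (last $129.50); total interest $2,569.50.
Payments saved = 49 − 41 = 8.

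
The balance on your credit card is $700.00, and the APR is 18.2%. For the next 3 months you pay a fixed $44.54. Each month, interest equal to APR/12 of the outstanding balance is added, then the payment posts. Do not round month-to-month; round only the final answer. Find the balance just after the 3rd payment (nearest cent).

$596.68

Monthly rate r = 18.2%/12 = 1.51667% = 0.0151667.
Each month: B ← B·(1+r) − $44.54.
Month 1: interest $10.62; balance after payment $666.08.
Month 2: interest $10.10; balance after payment $631.64.
Month 3: interest $9.58; balance after payment $596.68.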